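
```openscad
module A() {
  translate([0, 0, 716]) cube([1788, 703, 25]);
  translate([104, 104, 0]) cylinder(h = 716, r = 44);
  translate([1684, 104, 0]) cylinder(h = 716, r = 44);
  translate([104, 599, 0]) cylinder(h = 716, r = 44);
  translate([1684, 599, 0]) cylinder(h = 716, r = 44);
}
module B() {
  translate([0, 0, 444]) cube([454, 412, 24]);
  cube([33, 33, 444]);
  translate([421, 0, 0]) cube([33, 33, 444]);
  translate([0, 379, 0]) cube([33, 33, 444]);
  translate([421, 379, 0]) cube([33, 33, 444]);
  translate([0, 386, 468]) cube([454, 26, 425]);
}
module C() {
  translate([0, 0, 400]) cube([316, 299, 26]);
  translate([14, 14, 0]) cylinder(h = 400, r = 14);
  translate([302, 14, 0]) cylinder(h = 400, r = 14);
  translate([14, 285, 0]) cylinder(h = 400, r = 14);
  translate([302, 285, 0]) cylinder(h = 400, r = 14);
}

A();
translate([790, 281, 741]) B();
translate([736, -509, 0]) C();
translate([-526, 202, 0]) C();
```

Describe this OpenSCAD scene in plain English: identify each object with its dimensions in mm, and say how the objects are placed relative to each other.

A is a table: top 1788 mm (x) × 703 mm (y), 25 mm thick, upper face at z = 741 mm, on four round legs of 88 mm diameter, each leg's bounding box inset 60 mm from the nearest pair of top edges, running from z = 0 to the bottom of the top.

B is a chair. The seat is a 454×412×24 mm slab with its top at z = 468 mm, on four 33×33 mm corner legs (flush with the seat edges, standing on z = 0). A flat backrest 26 mm thick, 425 mm tall, spans the full seat width and rises from the seat top along its +y edge, rear face flush with the rear of the seat.

C is a four-legged stool. The seat is 316×299 mm, 26 mm thick, top at z = 426 mm. It stands on four round legs, each 28 mm in diameter, from z = 0 to the seat underside, each leg's axis is inset half a diameter from the nearest pair of seat edges (so the leg's bounding box is flush with the corner).

The chair is on top of the table. Two stools sit around the table at the −y, −x sides.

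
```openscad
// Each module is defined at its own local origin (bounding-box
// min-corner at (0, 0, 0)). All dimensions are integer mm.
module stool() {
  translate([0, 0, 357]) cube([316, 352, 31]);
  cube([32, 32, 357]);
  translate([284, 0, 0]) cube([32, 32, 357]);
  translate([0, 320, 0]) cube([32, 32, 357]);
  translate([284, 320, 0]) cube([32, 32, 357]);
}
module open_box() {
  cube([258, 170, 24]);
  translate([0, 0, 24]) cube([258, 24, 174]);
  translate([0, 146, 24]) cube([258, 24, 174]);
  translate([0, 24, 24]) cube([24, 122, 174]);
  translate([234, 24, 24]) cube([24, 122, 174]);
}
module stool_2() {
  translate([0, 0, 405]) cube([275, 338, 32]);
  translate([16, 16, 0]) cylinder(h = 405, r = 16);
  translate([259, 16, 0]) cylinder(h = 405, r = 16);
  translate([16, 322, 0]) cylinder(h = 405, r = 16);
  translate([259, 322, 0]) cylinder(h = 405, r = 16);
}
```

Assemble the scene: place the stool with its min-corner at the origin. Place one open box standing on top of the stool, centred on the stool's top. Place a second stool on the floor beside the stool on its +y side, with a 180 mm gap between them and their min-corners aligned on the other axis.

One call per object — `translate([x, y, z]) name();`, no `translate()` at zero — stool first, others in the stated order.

stool();
translate([29, 91, 388]) open_box();
translate([0, 532, 0]) stool_2();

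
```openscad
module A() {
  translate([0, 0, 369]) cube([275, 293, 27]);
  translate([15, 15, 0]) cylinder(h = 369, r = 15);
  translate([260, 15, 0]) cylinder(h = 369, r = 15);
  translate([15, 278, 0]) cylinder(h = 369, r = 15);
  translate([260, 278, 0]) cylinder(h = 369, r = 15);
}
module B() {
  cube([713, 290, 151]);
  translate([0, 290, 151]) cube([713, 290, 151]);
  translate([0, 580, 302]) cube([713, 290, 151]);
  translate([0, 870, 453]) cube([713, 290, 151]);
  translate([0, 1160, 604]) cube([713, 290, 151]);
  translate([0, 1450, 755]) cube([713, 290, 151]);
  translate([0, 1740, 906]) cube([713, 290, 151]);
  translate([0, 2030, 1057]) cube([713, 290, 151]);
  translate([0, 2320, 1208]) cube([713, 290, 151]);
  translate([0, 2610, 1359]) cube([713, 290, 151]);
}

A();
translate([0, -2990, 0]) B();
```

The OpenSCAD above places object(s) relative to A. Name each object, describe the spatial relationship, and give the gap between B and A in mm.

A is a stool. B is a staircase. The staircase is on the floor beside the stool on its −y side. The gap between the staircase and the stool is 90 mm.

The staircase's nearest face is 90 mm from the stool's −y face.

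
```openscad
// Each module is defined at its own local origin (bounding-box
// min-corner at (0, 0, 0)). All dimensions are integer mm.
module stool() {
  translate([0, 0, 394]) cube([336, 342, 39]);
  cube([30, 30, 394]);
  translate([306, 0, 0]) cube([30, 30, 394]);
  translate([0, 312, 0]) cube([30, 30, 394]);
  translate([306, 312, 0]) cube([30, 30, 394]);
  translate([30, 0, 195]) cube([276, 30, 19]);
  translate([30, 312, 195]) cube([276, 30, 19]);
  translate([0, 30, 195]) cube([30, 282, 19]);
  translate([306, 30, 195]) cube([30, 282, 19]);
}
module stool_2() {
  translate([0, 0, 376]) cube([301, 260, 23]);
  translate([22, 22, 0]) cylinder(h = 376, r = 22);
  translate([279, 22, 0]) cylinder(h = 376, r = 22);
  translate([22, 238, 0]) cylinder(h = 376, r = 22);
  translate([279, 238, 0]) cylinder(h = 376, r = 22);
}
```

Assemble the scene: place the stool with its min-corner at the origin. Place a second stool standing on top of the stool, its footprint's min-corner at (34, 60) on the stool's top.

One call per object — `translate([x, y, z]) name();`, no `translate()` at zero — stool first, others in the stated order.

stool();
translate([34, 60, 433]) stool_2();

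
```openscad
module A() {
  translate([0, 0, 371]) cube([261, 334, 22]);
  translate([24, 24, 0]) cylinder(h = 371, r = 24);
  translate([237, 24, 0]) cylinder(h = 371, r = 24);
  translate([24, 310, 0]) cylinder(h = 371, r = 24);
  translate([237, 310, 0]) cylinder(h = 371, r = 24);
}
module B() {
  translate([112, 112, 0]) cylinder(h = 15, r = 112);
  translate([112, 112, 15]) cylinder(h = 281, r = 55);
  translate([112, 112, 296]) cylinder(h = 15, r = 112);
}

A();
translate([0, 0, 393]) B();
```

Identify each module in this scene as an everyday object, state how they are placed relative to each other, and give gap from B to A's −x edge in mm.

A is a stool. B is a spool. The spool is on top of the stool. The gap from the spool to the stool's −x edge is 0 mm.

The spool's min-x is at 0; the stool's min-x is 0; gap = 0 mm.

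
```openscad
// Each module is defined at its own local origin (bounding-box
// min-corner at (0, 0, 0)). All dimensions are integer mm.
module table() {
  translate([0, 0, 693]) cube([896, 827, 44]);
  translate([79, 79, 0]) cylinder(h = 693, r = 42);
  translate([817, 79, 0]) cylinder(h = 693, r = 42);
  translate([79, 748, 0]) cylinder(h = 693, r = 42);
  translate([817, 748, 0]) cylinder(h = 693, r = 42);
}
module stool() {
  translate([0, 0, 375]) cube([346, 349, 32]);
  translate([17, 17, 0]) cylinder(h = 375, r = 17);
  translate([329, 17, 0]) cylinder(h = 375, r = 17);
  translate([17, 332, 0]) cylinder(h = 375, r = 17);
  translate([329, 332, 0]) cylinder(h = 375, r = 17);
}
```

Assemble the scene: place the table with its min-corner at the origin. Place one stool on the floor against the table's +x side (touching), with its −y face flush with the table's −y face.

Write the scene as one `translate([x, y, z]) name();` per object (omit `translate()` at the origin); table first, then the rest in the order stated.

table();
translate([896, 0, 0]) stool();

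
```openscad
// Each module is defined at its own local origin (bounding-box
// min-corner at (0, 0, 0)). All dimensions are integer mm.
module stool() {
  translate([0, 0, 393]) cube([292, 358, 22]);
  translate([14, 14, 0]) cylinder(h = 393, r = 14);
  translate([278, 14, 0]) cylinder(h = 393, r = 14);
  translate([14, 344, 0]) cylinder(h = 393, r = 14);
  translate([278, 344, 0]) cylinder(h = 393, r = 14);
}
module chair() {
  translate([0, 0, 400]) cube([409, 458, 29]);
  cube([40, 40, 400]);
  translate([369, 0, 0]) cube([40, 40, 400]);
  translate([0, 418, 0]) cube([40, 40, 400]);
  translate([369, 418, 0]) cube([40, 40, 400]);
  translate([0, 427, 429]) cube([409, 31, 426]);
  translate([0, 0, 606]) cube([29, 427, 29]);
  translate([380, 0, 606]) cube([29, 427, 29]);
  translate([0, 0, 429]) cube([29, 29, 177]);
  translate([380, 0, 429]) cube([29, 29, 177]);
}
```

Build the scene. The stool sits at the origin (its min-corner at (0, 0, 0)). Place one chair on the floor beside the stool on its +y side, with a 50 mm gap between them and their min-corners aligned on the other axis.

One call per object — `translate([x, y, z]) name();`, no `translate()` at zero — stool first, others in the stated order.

stool();
translate([0, 408, 0]) chair();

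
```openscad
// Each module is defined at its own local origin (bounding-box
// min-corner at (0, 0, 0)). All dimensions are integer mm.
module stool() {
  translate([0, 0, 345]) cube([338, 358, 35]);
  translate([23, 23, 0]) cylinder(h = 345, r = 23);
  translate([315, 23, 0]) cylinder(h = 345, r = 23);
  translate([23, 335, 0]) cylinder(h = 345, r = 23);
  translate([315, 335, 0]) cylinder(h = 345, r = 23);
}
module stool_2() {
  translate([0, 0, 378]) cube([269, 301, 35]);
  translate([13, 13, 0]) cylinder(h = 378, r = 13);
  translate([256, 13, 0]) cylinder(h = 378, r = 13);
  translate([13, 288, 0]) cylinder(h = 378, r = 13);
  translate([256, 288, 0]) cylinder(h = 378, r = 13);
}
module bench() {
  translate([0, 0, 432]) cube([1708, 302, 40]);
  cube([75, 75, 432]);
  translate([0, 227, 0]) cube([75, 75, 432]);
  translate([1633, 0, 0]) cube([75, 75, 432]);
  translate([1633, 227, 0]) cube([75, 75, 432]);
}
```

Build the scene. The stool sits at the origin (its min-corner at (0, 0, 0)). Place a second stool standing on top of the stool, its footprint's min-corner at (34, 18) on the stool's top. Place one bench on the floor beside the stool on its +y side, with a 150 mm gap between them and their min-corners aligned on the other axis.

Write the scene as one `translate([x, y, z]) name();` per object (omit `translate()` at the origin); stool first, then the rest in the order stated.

stool();
translate([34, 18, 380]) stool_2();
translate([0, 508, 0]) bench();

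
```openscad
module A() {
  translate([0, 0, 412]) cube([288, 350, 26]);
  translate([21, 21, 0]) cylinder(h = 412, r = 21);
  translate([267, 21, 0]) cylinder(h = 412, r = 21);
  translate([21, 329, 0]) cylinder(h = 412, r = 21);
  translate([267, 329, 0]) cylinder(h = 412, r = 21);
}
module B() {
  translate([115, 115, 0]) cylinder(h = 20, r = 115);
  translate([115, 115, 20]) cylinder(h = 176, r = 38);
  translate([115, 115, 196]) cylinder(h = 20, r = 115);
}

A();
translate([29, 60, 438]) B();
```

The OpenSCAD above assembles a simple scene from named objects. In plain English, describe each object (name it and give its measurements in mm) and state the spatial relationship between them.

A is a simple wooden stool: a rectangular seat 288 mm (x) by 350 mm (y), 26 mm thick, top face at z = 438 mm, on four round legs, each 42 mm in diameter. The legs rest on z = 0, each leg's axis is inset half a diameter from the nearest pair of seat edges (so the leg's bounding box is flush with the corner).

B is a spool: two coaxial disc flanges of radius 115 mm and thickness 20 mm, joined by a core cylinder of radius 38 mm and height 176 mm. The lower flange rests on z = 0 and the three cylinders share a vertical axis.

The spool is on top of the stool, centred.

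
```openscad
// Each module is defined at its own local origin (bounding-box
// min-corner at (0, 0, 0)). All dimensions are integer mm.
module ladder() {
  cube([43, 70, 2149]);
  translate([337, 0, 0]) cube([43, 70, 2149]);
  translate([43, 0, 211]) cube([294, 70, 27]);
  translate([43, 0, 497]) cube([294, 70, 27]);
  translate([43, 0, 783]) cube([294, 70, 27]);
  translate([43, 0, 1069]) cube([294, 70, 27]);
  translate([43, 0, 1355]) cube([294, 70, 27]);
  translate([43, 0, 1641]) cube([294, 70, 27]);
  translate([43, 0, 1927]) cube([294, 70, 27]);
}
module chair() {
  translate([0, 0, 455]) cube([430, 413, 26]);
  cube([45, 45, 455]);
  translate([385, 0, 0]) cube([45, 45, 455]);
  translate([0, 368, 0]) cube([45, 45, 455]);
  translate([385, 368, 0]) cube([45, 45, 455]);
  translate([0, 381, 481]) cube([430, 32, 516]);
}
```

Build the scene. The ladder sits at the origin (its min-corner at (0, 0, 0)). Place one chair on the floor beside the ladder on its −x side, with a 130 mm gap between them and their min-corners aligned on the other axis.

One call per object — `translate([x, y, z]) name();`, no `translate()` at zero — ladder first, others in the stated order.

ladder();
translate([-560, 0, 0]) chair();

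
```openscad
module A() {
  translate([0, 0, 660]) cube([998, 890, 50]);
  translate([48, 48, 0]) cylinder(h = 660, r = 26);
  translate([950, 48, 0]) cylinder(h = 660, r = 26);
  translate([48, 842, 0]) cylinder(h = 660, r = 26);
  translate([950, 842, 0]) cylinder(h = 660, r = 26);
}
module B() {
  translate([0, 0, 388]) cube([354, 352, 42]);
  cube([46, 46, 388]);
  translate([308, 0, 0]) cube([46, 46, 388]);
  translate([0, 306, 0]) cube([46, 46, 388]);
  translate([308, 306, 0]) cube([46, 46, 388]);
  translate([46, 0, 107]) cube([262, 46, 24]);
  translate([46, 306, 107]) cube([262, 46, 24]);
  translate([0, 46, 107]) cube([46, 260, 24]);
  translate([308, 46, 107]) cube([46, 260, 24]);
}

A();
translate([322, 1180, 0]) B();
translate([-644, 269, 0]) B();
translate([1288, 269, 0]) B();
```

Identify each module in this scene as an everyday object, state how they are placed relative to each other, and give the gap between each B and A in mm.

Each stool's nearest face is 290 mm from the table's bounding box.

A is a table. B is a stool. Three stools sit around the table at the +y, −x, +x sides. The gap between each stool and the table is 290 mm.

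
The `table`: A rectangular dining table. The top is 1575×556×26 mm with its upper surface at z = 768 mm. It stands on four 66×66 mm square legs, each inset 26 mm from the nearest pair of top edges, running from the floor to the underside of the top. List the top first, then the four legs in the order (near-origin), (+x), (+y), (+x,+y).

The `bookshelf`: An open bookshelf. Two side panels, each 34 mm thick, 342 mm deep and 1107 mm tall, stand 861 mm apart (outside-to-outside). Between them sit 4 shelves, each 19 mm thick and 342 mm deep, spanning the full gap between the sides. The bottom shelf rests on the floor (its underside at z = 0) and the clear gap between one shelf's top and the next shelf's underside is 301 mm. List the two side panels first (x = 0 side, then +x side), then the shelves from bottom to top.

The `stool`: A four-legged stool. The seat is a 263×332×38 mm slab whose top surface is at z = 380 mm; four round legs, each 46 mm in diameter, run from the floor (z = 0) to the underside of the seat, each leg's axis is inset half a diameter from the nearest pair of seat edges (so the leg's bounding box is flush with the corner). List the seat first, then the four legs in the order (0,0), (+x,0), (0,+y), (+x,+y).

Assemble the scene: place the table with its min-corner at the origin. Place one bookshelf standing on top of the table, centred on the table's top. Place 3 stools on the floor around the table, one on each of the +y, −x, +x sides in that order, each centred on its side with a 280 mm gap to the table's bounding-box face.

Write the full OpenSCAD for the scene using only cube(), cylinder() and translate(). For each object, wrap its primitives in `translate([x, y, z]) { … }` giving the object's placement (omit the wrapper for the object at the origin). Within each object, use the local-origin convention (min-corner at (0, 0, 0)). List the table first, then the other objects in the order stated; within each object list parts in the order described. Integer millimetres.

translate([0, 0, 742]) cube([1575, 556, 26]);
translate([26, 26, 0]) cube([66, 66, 742]);
translate([1483, 26, 0]) cube([66, 66, 742]);
translate([26, 464, 0]) cube([66, 66, 742]);
translate([1483, 464, 0]) cube([66, 66, 742]);
translate([357, 107, 768]) {
  cube([34, 342, 1107]);
  translate([827, 0, 0]) cube([34, 342, 1107]);
  translate([34, 0, 0]) cube([793, 342, 19]);
  translate([34, 0, 320]) cube([793, 342, 19]);
  translate([34, 0, 640]) cube([793, 342, 19]);
  translate([34, 0, 960]) cube([793, 342, 19]);
}
translate([656, 836, 0]) {
  translate([0, 0, 342]) cube([263, 332, 38]);
  translate([23, 23, 0]) cylinder(h = 342, r = 23);
  translate([240, 23, 0]) cylinder(h = 342, r = 23);
  translate([23, 309, 0]) cylinder(h = 342, r = 23);
  translate([240, 309, 0]) cylinder(h = 342, r = 23);
}
translate([-543, 112, 0]) {
  translate([0, 0, 342]) cube([263, 332, 38]);
  translate([23, 23, 0]) cylinder(h = 342, r = 23);
  translate([240, 23, 0]) cylinder(h = 342, r = 23);
  translate([23, 309, 0]) cylinder(h = 342, r = 23);
  translate([240, 309, 0]) cylinder(h = 342, r = 23);
}
translate([1855, 112, 0]) {
  translate([0, 0, 342]) cube([263, 332, 38]);
  translate([23, 23, 0]) cylinder(h = 342, r = 23);
  translate([240, 23, 0]) cylinder(h = 342, r = 23);
  translate([23, 309, 0]) cylinder(h = 342, r = 23);
  translate([240, 309, 0]) cylinder(h = 342, r = 23);
}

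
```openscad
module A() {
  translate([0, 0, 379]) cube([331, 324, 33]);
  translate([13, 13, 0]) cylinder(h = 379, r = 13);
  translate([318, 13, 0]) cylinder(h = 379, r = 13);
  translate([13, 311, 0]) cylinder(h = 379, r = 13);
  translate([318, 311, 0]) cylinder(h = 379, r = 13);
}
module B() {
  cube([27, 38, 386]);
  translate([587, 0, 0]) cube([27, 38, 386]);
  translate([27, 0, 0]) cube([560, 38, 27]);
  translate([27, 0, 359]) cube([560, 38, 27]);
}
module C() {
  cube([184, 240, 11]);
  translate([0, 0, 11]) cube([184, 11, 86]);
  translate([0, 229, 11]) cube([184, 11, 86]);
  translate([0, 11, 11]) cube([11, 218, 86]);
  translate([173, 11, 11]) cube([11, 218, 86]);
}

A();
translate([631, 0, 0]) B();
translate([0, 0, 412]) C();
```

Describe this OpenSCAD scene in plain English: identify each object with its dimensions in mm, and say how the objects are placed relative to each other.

A is a simple wooden stool: a rectangular seat 331 mm (x) by 324 mm (y), 33 mm thick, top face at z = 412 mm, on four round legs, each 26 mm in diameter. The legs rest on z = 0, each leg's axis is inset half a diameter from the nearest pair of seat edges (so the leg's bounding box is flush with the corner).

B is a picture frame with a 560×332 mm rectangular opening (x by z) and a uniform 27 mm border on every side. Frame depth is 38 mm along y. It is built from two vertical stiles running the full outside height and two horizontal rails spanning the gap between the stiles.

C is an open-topped rectangular box: outside dimensions 184×240×97 mm, with a uniform wall and base thickness of 11 mm. The base is a full 184×240 slab on the floor; four walls sit on top of the base. The front and back walls (the −y and +y sides) span the full width; the two side walls fit between them.

The picture frame is on the floor beside the stool on its +x side. The open box is on top of the stool.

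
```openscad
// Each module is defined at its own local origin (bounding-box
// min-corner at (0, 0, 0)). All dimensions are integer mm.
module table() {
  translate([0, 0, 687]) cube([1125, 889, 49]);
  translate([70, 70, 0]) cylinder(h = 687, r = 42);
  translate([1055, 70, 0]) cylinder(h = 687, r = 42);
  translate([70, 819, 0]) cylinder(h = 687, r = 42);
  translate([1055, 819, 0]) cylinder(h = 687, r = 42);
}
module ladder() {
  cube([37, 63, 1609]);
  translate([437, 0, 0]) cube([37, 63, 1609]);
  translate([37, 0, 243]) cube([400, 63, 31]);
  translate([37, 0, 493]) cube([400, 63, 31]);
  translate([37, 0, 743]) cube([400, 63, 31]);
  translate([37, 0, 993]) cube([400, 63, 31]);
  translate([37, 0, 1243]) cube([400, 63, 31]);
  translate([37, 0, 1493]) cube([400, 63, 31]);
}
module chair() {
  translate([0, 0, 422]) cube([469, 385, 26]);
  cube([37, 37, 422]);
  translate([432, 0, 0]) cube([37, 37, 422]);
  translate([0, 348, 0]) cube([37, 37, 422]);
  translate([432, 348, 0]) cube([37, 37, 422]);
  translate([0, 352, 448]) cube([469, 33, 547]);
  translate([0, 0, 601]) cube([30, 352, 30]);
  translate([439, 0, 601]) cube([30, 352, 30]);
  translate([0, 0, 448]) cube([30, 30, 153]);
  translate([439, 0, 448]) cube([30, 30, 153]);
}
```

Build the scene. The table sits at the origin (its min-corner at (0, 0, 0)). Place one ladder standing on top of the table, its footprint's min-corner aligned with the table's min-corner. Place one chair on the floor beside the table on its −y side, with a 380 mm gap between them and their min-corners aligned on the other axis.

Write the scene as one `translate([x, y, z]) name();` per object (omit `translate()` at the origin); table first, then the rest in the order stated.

table();
translate([0, 0, 736]) ladder();
translate([0, -765, 0]) chair();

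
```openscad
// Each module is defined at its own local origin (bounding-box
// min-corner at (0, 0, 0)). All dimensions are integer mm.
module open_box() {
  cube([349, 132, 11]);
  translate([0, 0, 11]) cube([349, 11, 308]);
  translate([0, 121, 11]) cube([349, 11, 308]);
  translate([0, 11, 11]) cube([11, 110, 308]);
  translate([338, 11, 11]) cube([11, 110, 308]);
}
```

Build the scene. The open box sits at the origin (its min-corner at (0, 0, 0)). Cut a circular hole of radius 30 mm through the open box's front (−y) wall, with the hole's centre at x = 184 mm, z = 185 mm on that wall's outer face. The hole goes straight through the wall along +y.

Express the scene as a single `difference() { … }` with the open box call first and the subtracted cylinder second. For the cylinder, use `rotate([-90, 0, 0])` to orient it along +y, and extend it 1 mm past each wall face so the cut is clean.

difference() {
  open_box();
  translate([184, -1, 185]) rotate([-90, 0, 0]) cylinder(h = 13, r = 30);
}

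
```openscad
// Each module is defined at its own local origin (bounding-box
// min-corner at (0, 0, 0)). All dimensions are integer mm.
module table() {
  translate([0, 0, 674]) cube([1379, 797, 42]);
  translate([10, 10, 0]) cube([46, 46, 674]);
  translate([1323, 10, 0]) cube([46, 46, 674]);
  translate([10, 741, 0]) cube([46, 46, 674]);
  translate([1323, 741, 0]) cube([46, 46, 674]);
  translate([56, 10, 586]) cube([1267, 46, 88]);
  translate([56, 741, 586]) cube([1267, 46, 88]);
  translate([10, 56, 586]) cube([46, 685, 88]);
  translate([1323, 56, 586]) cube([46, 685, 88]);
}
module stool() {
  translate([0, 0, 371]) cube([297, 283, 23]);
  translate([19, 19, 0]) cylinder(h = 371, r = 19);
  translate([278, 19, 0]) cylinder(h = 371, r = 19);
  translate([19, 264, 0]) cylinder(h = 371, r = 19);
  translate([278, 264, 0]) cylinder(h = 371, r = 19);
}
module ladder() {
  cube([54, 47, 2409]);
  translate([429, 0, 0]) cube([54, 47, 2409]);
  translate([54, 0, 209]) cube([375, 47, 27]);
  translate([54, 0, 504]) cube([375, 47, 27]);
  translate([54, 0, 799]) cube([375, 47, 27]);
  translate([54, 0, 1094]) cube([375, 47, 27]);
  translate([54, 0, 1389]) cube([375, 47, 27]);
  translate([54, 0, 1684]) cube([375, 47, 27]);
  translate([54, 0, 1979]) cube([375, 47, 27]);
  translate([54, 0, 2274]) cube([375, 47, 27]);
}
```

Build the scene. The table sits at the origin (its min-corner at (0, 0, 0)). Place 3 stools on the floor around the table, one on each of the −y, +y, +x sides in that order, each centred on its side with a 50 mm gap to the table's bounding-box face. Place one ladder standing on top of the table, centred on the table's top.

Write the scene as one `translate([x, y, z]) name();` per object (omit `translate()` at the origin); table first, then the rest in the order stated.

table();
translate([541, -333, 0]) stool();
translate([541, 847, 0]) stool();
translate([1429, 257, 0]) stool();
translate([448, 375, 716]) ladder();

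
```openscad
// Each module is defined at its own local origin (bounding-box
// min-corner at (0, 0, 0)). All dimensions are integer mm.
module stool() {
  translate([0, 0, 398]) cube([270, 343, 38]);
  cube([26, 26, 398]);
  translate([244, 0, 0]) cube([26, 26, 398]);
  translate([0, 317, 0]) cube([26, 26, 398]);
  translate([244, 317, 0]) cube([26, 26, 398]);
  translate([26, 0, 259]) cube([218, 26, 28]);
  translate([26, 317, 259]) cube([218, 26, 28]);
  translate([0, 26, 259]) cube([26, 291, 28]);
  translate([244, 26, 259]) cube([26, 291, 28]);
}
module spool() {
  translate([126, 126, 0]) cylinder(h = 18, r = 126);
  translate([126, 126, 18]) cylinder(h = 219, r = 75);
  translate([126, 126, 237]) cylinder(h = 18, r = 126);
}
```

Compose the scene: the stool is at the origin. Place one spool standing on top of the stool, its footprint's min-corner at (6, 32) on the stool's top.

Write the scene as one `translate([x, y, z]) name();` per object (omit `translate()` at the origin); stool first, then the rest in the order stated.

stool();
translate([6, 32, 436]) spool();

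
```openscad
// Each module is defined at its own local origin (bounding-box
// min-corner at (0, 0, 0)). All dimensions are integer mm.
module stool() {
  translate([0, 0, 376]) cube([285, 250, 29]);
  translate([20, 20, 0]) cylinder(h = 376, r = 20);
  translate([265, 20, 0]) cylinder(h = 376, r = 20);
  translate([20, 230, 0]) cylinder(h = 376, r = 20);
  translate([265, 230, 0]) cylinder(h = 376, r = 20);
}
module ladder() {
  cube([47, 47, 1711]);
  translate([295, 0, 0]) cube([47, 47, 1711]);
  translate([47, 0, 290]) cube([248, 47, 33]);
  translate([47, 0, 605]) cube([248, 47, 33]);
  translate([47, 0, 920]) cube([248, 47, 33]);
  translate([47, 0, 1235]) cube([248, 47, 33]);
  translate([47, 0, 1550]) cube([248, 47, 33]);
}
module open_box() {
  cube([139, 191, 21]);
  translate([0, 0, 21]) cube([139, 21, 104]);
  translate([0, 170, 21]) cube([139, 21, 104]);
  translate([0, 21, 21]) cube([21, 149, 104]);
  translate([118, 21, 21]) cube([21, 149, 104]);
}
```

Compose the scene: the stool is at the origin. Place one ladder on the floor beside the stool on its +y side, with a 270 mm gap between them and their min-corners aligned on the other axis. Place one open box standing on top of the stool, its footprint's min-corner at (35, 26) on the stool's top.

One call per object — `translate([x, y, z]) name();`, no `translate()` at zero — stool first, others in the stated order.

stool();
translate([0, 520, 0]) ladder();
translate([35, 26, 405]) open_box();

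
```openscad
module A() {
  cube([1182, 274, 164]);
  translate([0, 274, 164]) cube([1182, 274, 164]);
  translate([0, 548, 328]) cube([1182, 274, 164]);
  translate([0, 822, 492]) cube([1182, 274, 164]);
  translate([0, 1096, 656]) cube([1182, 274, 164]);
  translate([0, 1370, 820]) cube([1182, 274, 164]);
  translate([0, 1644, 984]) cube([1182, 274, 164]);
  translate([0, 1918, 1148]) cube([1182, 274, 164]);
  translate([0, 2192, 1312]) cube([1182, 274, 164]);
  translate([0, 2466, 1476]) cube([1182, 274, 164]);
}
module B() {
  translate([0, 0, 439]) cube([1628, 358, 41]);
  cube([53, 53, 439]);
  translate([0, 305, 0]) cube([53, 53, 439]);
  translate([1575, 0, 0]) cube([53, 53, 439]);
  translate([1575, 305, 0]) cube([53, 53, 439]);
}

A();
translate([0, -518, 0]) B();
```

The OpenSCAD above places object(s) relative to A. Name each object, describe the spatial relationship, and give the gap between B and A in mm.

The bench's nearest face is 160 mm from the staircase's −y face.

A is a staircase. B is a bench. The bench is on the floor beside the staircase on its −y side. The gap between the bench and the staircase is 160 mm.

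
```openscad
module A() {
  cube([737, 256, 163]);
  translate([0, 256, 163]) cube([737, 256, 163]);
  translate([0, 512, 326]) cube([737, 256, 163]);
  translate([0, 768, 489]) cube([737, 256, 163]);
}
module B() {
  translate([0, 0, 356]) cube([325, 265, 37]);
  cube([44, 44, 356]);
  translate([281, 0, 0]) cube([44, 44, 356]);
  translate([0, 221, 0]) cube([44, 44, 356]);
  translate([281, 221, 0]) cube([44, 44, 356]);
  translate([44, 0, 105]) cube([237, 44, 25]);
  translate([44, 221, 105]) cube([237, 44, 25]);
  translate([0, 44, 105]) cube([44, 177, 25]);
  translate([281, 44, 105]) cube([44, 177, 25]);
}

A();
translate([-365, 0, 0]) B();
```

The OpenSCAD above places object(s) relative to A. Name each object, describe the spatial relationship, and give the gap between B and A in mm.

A is a staircase. B is a stool. The stool is on the floor beside the staircase on its −x side. The gap between the stool and the staircase is 40 mm.

The stool's nearest face is 40 mm from the staircase's −x face.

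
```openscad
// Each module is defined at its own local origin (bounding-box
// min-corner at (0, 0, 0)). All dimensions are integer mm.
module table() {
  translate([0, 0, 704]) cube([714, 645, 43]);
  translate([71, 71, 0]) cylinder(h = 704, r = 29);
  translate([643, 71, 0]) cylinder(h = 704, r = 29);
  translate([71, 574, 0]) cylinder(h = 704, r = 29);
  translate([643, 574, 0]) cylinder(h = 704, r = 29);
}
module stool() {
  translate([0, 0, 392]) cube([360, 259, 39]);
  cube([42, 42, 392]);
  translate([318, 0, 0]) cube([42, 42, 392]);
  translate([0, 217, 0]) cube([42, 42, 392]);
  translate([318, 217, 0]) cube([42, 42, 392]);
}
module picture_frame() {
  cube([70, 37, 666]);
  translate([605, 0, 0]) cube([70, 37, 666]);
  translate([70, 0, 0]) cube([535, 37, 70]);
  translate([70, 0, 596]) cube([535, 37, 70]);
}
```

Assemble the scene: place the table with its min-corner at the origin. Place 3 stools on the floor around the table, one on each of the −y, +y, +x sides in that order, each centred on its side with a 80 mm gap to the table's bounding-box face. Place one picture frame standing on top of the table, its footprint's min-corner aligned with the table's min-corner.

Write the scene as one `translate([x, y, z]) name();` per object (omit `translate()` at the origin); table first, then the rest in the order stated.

table();
translate([177, -339, 0]) stool();
translate([177, 725, 0]) stool();
translate([794, 193, 0]) stool();
translate([0, 0, 747]) picture_frame();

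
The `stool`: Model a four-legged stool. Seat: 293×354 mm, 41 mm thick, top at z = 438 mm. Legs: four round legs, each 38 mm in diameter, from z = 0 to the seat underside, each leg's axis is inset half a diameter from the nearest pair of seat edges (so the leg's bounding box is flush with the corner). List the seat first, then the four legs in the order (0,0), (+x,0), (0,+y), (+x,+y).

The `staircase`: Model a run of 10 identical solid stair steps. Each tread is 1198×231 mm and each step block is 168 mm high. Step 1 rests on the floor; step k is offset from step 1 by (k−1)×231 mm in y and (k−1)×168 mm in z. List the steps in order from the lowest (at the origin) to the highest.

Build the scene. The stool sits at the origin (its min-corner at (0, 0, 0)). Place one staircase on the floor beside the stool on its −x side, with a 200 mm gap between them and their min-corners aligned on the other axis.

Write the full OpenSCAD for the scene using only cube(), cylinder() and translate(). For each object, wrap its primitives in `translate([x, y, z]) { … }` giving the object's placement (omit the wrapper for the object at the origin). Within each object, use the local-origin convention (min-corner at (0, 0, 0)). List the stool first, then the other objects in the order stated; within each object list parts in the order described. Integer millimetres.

translate([0, 0, 397]) cube([293, 354, 41]);
translate([19, 19, 0]) cylinder(h = 397, r = 19);
translate([274, 19, 0]) cylinder(h = 397, r = 19);
translate([19, 335, 0]) cylinder(h = 397, r = 19);
translate([274, 335, 0]) cylinder(h = 397, r = 19);
translate([-1398, 0, 0]) {
  cube([1198, 231, 168]);
  translate([0, 231, 168]) cube([1198, 231, 168]);
  translate([0, 462, 336]) cube([1198, 231, 168]);
  translate([0, 693, 504]) cube([1198, 231, 168]);
  translate([0, 924, 672]) cube([1198, 231, 168]);
  translate([0, 1155, 840]) cube([1198, 231, 168]);
  translate([0, 1386, 1008]) cube([1198, 231, 168]);
  translate([0, 1617, 1176]) cube([1198, 231, 168]);
  translate([0, 1848, 1344]) cube([1198, 231, 168]);
  translate([0, 2079, 1512]) cube([1198, 231, 168]);
}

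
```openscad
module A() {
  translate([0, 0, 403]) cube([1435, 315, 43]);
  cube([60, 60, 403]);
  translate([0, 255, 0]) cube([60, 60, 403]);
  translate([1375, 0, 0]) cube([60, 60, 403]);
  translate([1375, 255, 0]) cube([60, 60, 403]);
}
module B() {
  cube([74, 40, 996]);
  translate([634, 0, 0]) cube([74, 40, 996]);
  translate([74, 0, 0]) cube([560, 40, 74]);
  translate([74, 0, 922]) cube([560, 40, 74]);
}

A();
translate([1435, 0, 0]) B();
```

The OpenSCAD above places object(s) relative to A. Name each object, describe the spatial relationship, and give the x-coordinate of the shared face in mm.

A is a bench. B is a picture frame. The picture frame is against the bench's +x side, with their −y faces flush. The x-coordinate of the shared face is 1435 mm.

The bench's +x face and the picture frame's −x face are both at x = 1435 mm.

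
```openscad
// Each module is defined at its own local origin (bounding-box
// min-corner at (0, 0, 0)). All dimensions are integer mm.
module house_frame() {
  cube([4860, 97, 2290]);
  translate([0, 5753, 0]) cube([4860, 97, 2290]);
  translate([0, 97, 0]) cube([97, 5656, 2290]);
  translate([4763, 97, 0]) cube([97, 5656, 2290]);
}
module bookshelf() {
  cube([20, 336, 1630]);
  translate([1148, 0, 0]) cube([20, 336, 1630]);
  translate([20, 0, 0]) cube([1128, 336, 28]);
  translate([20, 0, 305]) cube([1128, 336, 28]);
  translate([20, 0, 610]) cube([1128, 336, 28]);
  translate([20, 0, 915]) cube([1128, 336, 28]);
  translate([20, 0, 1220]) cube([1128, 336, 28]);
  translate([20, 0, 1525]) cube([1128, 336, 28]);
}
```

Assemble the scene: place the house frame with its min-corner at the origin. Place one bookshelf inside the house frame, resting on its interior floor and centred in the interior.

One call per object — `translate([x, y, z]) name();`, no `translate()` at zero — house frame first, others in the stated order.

house_frame();
translate([1846, 2757, 0]) bookshelf();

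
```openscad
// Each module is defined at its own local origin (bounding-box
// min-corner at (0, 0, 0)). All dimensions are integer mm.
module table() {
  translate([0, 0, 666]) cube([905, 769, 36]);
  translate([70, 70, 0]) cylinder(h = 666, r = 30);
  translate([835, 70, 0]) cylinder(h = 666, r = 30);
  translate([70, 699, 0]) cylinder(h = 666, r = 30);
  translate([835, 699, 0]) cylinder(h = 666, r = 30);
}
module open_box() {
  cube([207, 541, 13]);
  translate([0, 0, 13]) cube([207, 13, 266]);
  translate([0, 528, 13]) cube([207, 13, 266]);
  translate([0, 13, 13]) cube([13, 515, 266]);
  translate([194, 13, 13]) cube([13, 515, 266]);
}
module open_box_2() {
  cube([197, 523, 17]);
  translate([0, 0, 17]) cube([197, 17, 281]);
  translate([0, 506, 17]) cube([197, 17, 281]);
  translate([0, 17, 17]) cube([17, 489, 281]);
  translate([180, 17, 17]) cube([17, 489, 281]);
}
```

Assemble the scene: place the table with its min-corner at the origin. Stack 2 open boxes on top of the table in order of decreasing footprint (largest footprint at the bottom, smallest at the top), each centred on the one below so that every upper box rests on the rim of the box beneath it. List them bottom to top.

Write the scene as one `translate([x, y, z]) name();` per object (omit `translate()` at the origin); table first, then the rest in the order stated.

table();
translate([349, 114, 702]) open_box();
translate([354, 123, 981]) open_box_2();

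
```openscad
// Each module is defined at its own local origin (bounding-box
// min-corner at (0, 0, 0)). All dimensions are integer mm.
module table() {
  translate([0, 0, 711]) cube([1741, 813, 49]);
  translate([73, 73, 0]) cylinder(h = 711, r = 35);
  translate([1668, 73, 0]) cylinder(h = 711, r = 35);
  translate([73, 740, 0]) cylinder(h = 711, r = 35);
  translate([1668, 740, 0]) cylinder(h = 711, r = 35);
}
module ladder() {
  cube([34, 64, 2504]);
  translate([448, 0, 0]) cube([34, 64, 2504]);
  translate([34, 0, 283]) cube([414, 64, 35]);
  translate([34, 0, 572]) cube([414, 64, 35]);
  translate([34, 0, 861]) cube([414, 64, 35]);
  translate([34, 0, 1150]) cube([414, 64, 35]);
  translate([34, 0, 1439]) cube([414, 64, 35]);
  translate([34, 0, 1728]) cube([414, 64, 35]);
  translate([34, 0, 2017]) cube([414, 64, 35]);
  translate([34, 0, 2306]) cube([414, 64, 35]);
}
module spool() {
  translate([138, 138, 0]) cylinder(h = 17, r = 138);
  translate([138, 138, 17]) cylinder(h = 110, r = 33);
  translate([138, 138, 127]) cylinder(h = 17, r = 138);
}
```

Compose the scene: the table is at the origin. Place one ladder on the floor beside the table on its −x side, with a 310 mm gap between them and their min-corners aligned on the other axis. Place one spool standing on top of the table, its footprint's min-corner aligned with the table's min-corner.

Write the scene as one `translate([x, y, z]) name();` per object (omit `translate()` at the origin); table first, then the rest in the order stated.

table();
translate([-792, 0, 0]) ladder();
translate([0, 0, 760]) spool();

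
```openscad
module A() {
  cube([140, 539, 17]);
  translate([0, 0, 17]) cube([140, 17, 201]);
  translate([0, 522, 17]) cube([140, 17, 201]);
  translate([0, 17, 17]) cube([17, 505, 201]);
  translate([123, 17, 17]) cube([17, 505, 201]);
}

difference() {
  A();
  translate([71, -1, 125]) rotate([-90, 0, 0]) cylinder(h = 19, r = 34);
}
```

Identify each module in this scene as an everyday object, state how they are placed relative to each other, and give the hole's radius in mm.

The subtracted cylinder has r = 34 mm.

A is an open box. The open box has a circular hole through its front wall. The hole's radius is 34 mm.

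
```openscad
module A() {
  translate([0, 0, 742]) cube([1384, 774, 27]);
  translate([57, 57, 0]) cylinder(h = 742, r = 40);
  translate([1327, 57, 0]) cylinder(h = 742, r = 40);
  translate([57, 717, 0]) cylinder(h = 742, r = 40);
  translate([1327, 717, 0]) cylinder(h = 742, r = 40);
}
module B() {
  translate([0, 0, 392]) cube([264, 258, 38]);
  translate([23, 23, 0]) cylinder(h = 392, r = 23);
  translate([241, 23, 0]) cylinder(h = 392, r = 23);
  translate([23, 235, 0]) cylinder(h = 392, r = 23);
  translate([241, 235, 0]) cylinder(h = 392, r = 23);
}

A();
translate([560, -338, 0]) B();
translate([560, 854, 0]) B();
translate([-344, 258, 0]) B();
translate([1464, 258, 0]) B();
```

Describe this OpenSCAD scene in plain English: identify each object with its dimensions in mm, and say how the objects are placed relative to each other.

A is a table with a 1384×774 mm rectangular top, 27 mm thick, top surface at z = 769 mm, supported by four round legs of 80 mm diameter, each leg's bounding box inset 17 mm from the nearest pair of top edges, running from the floor.

B is a simple wooden stool: a rectangular seat 264 mm (x) by 258 mm (y), 38 mm thick, top face at z = 430 mm, on four round legs, each 46 mm in diameter. The legs rest on z = 0, each leg's axis is inset half a diameter from the nearest pair of seat edges (so the leg's bounding box is flush with the corner).

Four stools sit around the table at the −y, +y, −x, +x sides.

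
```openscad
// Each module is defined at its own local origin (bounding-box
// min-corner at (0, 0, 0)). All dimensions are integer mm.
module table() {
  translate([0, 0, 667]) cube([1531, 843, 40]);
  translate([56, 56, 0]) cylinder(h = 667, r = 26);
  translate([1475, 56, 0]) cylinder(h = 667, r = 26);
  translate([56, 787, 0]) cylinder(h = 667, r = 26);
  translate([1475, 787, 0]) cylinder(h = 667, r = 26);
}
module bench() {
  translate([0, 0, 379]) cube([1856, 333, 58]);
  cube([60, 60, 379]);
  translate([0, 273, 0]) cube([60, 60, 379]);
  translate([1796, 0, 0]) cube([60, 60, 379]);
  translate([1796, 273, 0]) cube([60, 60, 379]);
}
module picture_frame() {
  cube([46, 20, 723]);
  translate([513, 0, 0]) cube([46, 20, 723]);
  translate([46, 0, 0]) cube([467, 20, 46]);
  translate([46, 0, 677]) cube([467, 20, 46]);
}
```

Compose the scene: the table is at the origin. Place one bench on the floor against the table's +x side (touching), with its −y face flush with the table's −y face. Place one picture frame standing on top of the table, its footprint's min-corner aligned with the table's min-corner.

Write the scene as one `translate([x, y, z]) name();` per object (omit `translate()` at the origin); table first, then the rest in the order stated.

table();
translate([1531, 0, 0]) bench();
translate([0, 0, 707]) picture_frame();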